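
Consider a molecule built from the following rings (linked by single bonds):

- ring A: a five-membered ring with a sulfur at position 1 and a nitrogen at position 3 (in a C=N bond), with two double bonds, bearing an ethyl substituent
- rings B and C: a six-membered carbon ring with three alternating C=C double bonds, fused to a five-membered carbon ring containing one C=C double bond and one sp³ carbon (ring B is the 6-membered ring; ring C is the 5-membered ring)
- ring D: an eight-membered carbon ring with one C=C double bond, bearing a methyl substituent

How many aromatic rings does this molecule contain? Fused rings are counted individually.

Ring A has a continuous p-orbital overlap around the ring; 2 ring double bonds (4 π electrons) plus a heteroatom lone pair (2) give 6 π electrons. 6 = 4(1)+2, so ring A is aromatic (thiazole).
Ring B is fully conjugated (every ring atom contributes a p orbital); 3 ring double bonds give 6 π electrons. Since 6 = 4n+2 (n=1), ring B is aromatic (benzene ring).
Ring C has one sp³ carbon, so it is not fully conjugated — not aromatic (cyclopentene ring).
Ring D has six sp³ carbons, so it is not fully conjugated — not aromatic (cyclooctene).
Aromatic: A, B. Total: 2.

2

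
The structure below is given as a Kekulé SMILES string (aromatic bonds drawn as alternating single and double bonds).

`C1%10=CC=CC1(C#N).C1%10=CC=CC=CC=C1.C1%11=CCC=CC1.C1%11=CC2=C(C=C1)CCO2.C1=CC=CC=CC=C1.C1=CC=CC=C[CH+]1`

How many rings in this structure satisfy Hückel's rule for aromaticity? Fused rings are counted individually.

2

The SMILES encodes a five-membered carbon ring with two conjugated C=C double bonds and one sp³ carbon; an eight-membered carbon ring with four alternating C=C double bonds; a six-membered carbon ring with two isolated C=C double bonds and two sp³ carbons; a six-membered carbon ring with three alternating C=C double bonds, fused to a five-membered ring containing one oxygen and two sp³ carbons; an eight-membered carbon ring with four alternating C=C double bonds; a seven-membered all-carbon ring bearing a positive charge on one carbon, with three C=C double bonds.
The 5-membered ring has one sp³ carbon, so it is not fully conjugated — not aromatic (cyclopentadiene).
The 8-membered ring has only sp² ring atoms; a planar conformation would have a fully conjugated π system of 8 electrons. But 8 = 4(2), which is 4n not 4n+2, so it is not aromatic (cyclooctatetraene) — cyclooctatetraene distorts into a non-planar tub to avoid antiaromaticity.
The 6-membered ring has two sp³ carbons, so it is not fully conjugated — not aromatic (1,4-cyclohexadiene).
The second 6-membered ring is planar and fully conjugated; 3 ring double bonds give 6 π electrons. 6 = 4(1)+2, so it is aromatic (benzene ring).
The 5-membered ring with one oxygen has two sp³ carbons, so it is not fully conjugated — not aromatic (oxolane ring).
The second 8-membered ring has only sp² ring atoms; a planar conformation would have a fully conjugated π system of 8 electrons. But 8 = 4(2), which is 4n not 4n+2, so it is not aromatic (cyclooctatetraene) — cyclooctatetraene distorts into a non-planar tub to avoid antiaromaticity.
The 7-membered ring is fully conjugated (every ring atom contributes a p orbital); 3 ring double bonds (6 π electrons) plus the carbocation's empty p orbital (0, but keeps the ring conjugated) give 6 π electrons. That satisfies 4n+2 with n=1, so it is aromatic (tropylium cation).
2 of the 7 rings are aromatic. Total: 2.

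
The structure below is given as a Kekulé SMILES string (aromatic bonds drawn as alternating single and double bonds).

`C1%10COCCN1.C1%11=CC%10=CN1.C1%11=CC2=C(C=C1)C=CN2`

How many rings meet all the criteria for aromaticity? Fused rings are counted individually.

3

The SMILES encodes a six-membered saturated ring with an oxygen and an N–H nitrogen at positions 1 and 4; a five-membered ring of four carbons and one nitrogen bearing a hydrogen, with two C=C double bonds; a six-membered carbon ring with three alternating C=C double bonds, fused to a five-membered ring containing one N–H nitrogen and two C=C double bonds.
The 6-membered ring with one oxygen and one N–H (1,4) has only sp³ atoms, so it is not fully conjugated — not aromatic (morpholine).
The 5-membered ring with one N–H has a continuous p-orbital overlap around the ring; 2 ring double bonds (4 π electrons) plus a heteroatom lone pair (2) give 6 π electrons. That satisfies 4n+2 with n=1, so it is aromatic (pyrrole).
The fused 6/5-membered bicyclic (with one N–H) is a single π system with 9 sp² atoms and 10 π electrons from ring double bonds plus a heteroatom lone pair. 10 = 4(2)+2, so the system is aromatic and both rings count as aromatic (indole).
3 of the 4 rings are aromatic. Total: 3.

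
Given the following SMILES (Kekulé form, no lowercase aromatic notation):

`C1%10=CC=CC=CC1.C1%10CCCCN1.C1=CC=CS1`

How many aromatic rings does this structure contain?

1

The SMILES encodes a seven-membered carbon ring with three C=C double bonds and one sp³ carbon; a six-membered saturated ring of five carbons and one N–H nitrogen; a five-membered ring of four carbons and one sulfur, with two C=C double bonds.
The 7-membered ring has one sp³ carbon, so it is not fully conjugated — not aromatic (cycloheptatriene).
The 6-membered ring with one N–H has only sp³ atoms, so it is not fully conjugated — not aromatic (piperidine).
The 5-membered ring with one sulfur has a continuous p-orbital overlap around the ring; 2 ring double bonds (4 π electrons) plus a heteroatom lone pair (2) give 6 π electrons. That satisfies 4n+2 with n=1, so it is aromatic (thiophene).
1 of the 3 rings is aromatic. Total: 1.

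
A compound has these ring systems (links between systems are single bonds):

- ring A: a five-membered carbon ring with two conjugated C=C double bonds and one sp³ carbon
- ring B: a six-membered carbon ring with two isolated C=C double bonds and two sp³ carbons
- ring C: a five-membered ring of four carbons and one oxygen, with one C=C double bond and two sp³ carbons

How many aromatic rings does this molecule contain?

0

Ring A has one sp³ carbon, so it is not fully conjugated — not aromatic (cyclopentadiene).
Ring B has two sp³ carbons, so it is not fully conjugated — not aromatic (1,4-cyclohexadiene).
Ring C has two sp³ carbons, so it is not fully conjugated — not aromatic (2,3-dihydrofuran).
No ring is aromatic. Total: 0.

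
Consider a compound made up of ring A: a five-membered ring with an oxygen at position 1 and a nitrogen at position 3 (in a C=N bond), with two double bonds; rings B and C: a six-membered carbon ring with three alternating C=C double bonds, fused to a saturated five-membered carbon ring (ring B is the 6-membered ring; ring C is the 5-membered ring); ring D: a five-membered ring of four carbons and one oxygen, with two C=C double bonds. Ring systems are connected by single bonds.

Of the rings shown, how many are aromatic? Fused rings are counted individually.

3

Ring A is planar and fully conjugated; 2 ring double bonds (4 π electrons) plus a heteroatom lone pair (2) give 6 π electrons. That satisfies 4n+2 with n=1, so ring A is aromatic (oxazole).
Ring B has a continuous p-orbital overlap around the ring; 3 ring double bonds give 6 π electrons. 6 = 4(1)+2, so ring B is aromatic (benzene ring).
Ring C has three sp³ carbons, so it is not fully conjugated — not aromatic (cyclopentane ring).
Ring D is fully conjugated (every ring atom contributes a p orbital); 2 ring double bonds (4 π electrons) plus a heteroatom lone pair (2) give 6 π electrons. Since 6 = 4n+2 (n=1), ring D is aromatic (furan).
Aromatic: A, B, D. Total: 3.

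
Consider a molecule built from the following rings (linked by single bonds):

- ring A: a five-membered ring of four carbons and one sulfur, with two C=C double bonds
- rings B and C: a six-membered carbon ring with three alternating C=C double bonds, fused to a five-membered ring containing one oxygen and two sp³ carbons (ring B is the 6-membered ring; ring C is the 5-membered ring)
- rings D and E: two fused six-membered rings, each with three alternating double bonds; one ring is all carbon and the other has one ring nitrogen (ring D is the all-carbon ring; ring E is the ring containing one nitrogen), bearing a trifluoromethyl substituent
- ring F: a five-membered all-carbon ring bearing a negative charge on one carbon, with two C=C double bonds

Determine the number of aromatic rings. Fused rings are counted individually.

Ring A is planar and fully conjugated; 2 ring double bonds (4 π electrons) plus a heteroatom lone pair (2) give 6 π electrons. Since 6 = 4n+2 (n=1), ring A is aromatic (thiophene).
Ring B is planar and fully conjugated; 3 ring double bonds give 6 π electrons. 6 = 4(1)+2, so ring B is aromatic (benzene ring).
Ring C has two sp³ carbons, so it is not fully conjugated — not aromatic (oxolane ring).
Rings D and E form a fused bicyclic system (with one nitrogen) with 10 sp² atoms and 10 π electrons from ring double bonds. 10 = 4(2)+2, so the system is aromatic and both rings count as aromatic (quinoline).
Ring F has a continuous p-orbital overlap around the ring; 2 ring double bonds (4 π electrons) plus the carbanion lone pair (2) give 6 π electrons. 6 = 4(1)+2, so ring F is aromatic (cyclopentadienyl anion).
Aromatic: A, B, D, E, F. Total: 5.

5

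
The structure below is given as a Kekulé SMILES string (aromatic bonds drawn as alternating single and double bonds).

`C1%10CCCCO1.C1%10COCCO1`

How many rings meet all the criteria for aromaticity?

0

The SMILES encodes a six-membered saturated ring of five carbons and one oxygen; a six-membered saturated ring with oxygens at positions 1 and 4.
The 6-membered ring with one oxygen has only sp³ atoms, so it is not fully conjugated — not aromatic (tetrahydropyran).
The 6-membered ring with two oxygens (1,4) has only sp³ atoms, so it is not fully conjugated — not aromatic (1,4-dioxane).
None of the rings are aromatic. Total: 0.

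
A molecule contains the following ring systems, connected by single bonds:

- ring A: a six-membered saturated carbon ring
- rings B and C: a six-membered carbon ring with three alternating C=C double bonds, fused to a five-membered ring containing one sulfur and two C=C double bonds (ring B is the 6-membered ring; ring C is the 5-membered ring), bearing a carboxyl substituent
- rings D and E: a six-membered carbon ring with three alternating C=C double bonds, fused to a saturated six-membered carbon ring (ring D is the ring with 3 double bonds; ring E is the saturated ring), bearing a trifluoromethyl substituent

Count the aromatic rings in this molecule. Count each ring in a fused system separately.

Ring A has only sp³ atoms, so it is not fully conjugated — not aromatic (cyclohexane).
Rings B and C form a fused bicyclic system (with one sulfur) with 9 sp² atoms and 10 π electrons from ring double bonds plus a heteroatom lone pair. 10 = 4(2)+2, so the system is aromatic and both rings count as aromatic (benzothiophene).
Ring D has a continuous p-orbital overlap around the ring; 3 ring double bonds give 6 π electrons. Since 6 = 4n+2 (n=1), ring D is aromatic (benzene ring).
Ring E has four sp³ carbons, so it is not fully conjugated — not aromatic (cyclohexane ring).
Aromatic: B, C, D. Total: 3.

3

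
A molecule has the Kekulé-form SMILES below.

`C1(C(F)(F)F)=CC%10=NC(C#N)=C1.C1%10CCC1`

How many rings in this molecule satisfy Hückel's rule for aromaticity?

1

The SMILES encodes a six-membered ring of five carbons and one nitrogen with three alternating double bonds; a four-membered saturated carbon ring.
The 6-membered ring with one nitrogen is planar and fully conjugated; 3 ring double bonds give 6 π electrons. Since 6 = 4n+2 (n=1), it is aromatic (pyridine).
The 4-membered ring has only sp³ atoms, so it is not fully conjugated — not aromatic (cyclobutane).
1 of the 2 rings is aromatic. Total: 1.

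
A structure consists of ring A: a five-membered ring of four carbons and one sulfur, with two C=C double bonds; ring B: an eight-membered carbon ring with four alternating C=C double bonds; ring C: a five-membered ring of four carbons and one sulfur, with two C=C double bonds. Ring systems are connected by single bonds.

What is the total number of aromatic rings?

Ring A is fully conjugated (every ring atom contributes a p orbital); 2 ring double bonds (4 π electrons) plus a heteroatom lone pair (2) give 6 π electrons. 6 = 4(1)+2, so ring A is aromatic (thiophene).
Ring B has only sp² ring atoms; a planar conformation would have a fully conjugated π system of 8 electrons. But 8 = 4(2), which is 4n not 4n+2, so ring B is not aromatic (cyclooctatetraene) — cyclooctatetraene distorts into a non-planar tub to avoid antiaromaticity.
Ring C is planar and fully conjugated; 2 ring double bonds (4 π electrons) plus a heteroatom lone pair (2) give 6 π electrons. 6 = 4(1)+2, so ring C is aromatic (thiophene).
Aromatic: A, C. Total: 2.

2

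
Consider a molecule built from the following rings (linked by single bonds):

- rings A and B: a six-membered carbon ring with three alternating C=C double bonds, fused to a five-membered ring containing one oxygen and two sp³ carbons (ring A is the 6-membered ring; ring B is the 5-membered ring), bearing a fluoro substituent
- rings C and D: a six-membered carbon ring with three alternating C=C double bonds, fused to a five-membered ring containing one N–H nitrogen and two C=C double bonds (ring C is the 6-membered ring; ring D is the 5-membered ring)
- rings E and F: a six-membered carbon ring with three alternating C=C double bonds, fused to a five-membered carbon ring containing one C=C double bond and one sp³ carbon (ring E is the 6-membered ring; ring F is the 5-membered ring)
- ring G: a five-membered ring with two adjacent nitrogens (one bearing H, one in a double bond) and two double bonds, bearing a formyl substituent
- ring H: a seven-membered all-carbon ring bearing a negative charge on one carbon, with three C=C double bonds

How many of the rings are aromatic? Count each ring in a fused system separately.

5

Ring A has a continuous p-orbital overlap around the ring; 3 ring double bonds give 6 π electrons. Since 6 = 4n+2 (n=1), ring A is aromatic (benzene ring).
Ring B has two sp³ carbons, so it is not fully conjugated — not aromatic (oxolane ring).
Rings C and D form a fused bicyclic system (with one N–H) with 9 sp² atoms and 10 π electrons from ring double bonds plus a heteroatom lone pair. 10 = 4(2)+2, so the system is aromatic and both rings count as aromatic (indole).
Ring E is planar and fully conjugated; 3 ring double bonds give 6 π electrons. 6 = 4(1)+2, so ring E is aromatic (benzene ring).
Ring F has one sp³ carbon, so it is not fully conjugated — not aromatic (cyclopentene ring).
Ring G is fully conjugated (every ring atom contributes a p orbital); 2 ring double bonds (4 π electrons) plus a heteroatom lone pair (2) give 6 π electrons. That satisfies 4n+2 with n=1, so ring G is aromatic (pyrazole).
Ring H has only sp² ring atoms; a planar conformation would have a fully conjugated π system of 8 electrons. But 8 = 4(2), which is 4n not 4n+2, so ring H is not aromatic (cycloheptatrienyl anion).
Aromatic: A, C, D, E, G. Total: 5.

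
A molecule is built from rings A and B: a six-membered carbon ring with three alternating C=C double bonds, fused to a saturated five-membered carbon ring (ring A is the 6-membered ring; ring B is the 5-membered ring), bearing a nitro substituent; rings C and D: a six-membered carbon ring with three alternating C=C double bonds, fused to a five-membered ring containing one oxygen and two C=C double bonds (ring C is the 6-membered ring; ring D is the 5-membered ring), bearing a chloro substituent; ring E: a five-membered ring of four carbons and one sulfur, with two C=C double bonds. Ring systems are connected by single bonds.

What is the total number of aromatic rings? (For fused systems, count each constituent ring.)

4

Ring A is fully conjugated (every ring atom contributes a p orbital); 3 ring double bonds give 6 π electrons. That satisfies 4n+2 with n=1, so ring A is aromatic (benzene ring).
Ring B has three sp³ carbons, so it is not fully conjugated — not aromatic (cyclopentane ring).
Rings C and D form a fused bicyclic system (with one oxygen) with 9 sp² atoms and 10 π electrons from ring double bonds plus a heteroatom lone pair. 10 = 4(2)+2, so the system is aromatic and both rings count as aromatic (benzofuran).
Ring E has a continuous p-orbital overlap around the ring; 2 ring double bonds (4 π electrons) plus a heteroatom lone pair (2) give 6 π electrons. That satisfies 4n+2 with n=1, so ring E is aromatic (thiophene).
Aromatic: A, C, D, E. Total: 4.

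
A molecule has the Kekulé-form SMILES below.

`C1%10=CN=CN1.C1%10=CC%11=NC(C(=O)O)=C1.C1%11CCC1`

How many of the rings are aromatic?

The SMILES encodes a five-membered ring with nitrogens at positions 1 and 3 (one bearing H, one in a C=N bond) and two double bonds; a six-membered ring of five carbons and one nitrogen with three alternating double bonds; a four-membered saturated carbon ring.
The 5-membered ring with two nitrogens (one N–H, one =N–) has a continuous p-orbital overlap around the ring; 2 ring double bonds (4 π electrons) plus a heteroatom lone pair (2) give 6 π electrons. That satisfies 4n+2 with n=1, so it is aromatic (imidazole).
The 6-membered ring with one nitrogen is planar and fully conjugated; 3 ring double bonds give 6 π electrons. 6 = 4(1)+2, so it is aromatic (pyridine).
The 4-membered ring has only sp³ atoms, so it is not fully conjugated — not aromatic (cyclobutane).
2 of the 3 rings are aromatic. Total: 2.

2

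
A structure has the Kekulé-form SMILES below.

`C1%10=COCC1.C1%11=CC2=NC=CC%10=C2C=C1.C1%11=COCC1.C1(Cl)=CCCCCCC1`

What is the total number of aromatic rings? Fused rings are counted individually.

The SMILES encodes a five-membered ring of four carbons and one oxygen, with one C=C double bond and two sp³ carbons; two fused six-membered rings, each with three alternating double bonds; one ring is all carbon and the other has one ring nitrogen; a five-membered ring of four carbons and one oxygen, with one C=C double bond and two sp³ carbons; an eight-membered carbon ring with one C=C double bond.
The 5-membered ring with one oxygen has two sp³ carbons, so it is not fully conjugated — not aromatic (2,3-dihydrofuran).
The fused 6/6-membered bicyclic (with one nitrogen) is a single π system with 10 sp² atoms and 10 π electrons from ring double bonds. 10 = 4(2)+2, so the system is aromatic and both rings count as aromatic (quinoline).
The second 5-membered ring with one oxygen has two sp³ carbons, so it is not fully conjugated — not aromatic (2,3-dihydrofuran).
The 8-membered ring has six sp³ carbons, so it is not fully conjugated — not aromatic (cyclooctene).
2 of the 5 rings are aromatic. Total: 2.

2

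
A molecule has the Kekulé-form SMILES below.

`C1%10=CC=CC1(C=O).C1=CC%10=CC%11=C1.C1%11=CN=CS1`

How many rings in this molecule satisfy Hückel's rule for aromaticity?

2

The SMILES encodes a five-membered carbon ring with two conjugated C=C double bonds and one sp³ carbon; a six-membered carbon ring with three alternating C=C double bonds; a five-membered ring with a sulfur at position 1 and a nitrogen at position 3 (in a C=N bond), with two double bonds.
The 5-membered ring has one sp³ carbon, so it is not fully conjugated — not aromatic (cyclopentadiene).
The 6-membered ring is fully conjugated (every ring atom contributes a p orbital); 3 ring double bonds give 6 π electrons. Since 6 = 4n+2 (n=1), it is aromatic (benzene).
The 5-membered ring with one sulfur and one =N– has a continuous p-orbital overlap around the ring; 2 ring double bonds (4 π electrons) plus a heteroatom lone pair (2) give 6 π electrons. Since 6 = 4n+2 (n=1), it is aromatic (thiazole).
2 of the 3 rings are aromatic. Total: 2.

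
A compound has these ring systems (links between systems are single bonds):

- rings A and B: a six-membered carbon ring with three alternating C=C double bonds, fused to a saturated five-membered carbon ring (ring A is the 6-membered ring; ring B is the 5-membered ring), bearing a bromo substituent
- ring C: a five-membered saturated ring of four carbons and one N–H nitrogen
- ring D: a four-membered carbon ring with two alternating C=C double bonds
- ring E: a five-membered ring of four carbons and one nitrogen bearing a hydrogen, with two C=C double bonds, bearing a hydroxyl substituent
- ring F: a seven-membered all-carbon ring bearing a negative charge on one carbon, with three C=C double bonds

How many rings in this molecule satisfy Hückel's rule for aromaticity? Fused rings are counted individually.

Ring A has a continuous p-orbital overlap around the ring; 3 ring double bonds give 6 π electrons. That satisfies 4n+2 with n=1, so ring A is aromatic (benzene ring).
Ring B has three sp³ carbons, so it is not fully conjugated — not aromatic (cyclopentane ring).
Ring C has only sp³ atoms, so it is not fully conjugated — not aromatic (pyrrolidine).
Ring D has only sp² ring atoms; a planar conformation would have a fully conjugated π system of 4 electrons. But 4 = 4(1), which is 4n not 4n+2, so ring D is not aromatic (cyclobutadiene) — cyclobutadiene is antiaromatic and distorts to a rectangle.
Ring E is fully conjugated (every ring atom contributes a p orbital); 2 ring double bonds (4 π electrons) plus a heteroatom lone pair (2) give 6 π electrons. 6 = 4(1)+2, so ring E is aromatic (pyrrole).
Ring F has only sp² ring atoms; a planar conformation would have a fully conjugated π system of 8 electrons. But 8 = 4(2), which is 4n not 4n+2, so ring F is not aromatic (cycloheptatrienyl anion).
Aromatic: A, E. Total: 2.

2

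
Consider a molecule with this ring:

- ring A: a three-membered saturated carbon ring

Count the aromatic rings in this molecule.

0

Ring A has only sp³ atoms, so it is not fully conjugated — not aromatic (cyclopropane).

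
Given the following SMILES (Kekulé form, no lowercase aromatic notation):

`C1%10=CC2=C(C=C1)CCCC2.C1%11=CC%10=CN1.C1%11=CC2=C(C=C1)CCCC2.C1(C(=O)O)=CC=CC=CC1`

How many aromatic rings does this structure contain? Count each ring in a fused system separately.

3

The SMILES encodes a six-membered carbon ring with three alternating C=C double bonds, fused to a saturated six-membered carbon ring; a five-membered ring of four carbons and one nitrogen bearing a hydrogen, with two C=C double bonds; a six-membered carbon ring with three alternating C=C double bonds, fused to a saturated six-membered carbon ring; a seven-membered carbon ring with three C=C double bonds and one sp³ carbon.
The 6-membered ring has a continuous p-orbital overlap around the ring; 3 ring double bonds give 6 π electrons. That satisfies 4n+2 with n=1, so it is aromatic (benzene ring).
The second 6-membered ring has four sp³ carbons, so it is not fully conjugated — not aromatic (cyclohexane ring).
The 5-membered ring with one N–H is fully conjugated (every ring atom contributes a p orbital); 2 ring double bonds (4 π electrons) plus a heteroatom lone pair (2) give 6 π electrons. That satisfies 4n+2 with n=1, so it is aromatic (pyrrole).
The third 6-membered ring has a continuous p-orbital overlap around the ring; 3 ring double bonds give 6 π electrons. 6 = 4(1)+2, so it is aromatic (benzene ring).
The fourth 6-membered ring has four sp³ carbons, so it is not fully conjugated — not aromatic (cyclohexane ring).
The 7-membered ring has one sp³ carbon, so it is not fully conjugated — not aromatic (cycloheptatriene).
3 of the 6 rings are aromatic. Total: 3.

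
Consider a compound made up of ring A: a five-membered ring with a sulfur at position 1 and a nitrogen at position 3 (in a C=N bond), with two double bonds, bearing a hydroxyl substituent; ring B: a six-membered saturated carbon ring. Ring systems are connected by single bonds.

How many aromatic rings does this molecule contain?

Ring A has a continuous p-orbital overlap around the ring; 2 ring double bonds (4 π electrons) plus a heteroatom lone pair (2) give 6 π electrons. That satisfies 4n+2 with n=1, so ring A is aromatic (thiazole).
Ring B has only sp³ atoms, so it is not fully conjugated — not aromatic (cyclohexane).
Aromatic: A. Total: 1.

1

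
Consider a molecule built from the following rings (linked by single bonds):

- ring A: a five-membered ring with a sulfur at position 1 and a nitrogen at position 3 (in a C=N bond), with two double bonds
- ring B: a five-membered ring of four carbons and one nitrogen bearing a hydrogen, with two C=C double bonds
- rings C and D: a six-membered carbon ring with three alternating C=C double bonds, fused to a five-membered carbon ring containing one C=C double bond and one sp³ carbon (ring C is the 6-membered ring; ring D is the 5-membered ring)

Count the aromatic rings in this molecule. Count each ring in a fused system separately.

3

Ring A is planar and fully conjugated; 2 ring double bonds (4 π electrons) plus a heteroatom lone pair (2) give 6 π electrons. 6 = 4(1)+2, so ring A is aromatic (thiazole).
Ring B is planar and fully conjugated; 2 ring double bonds (4 π electrons) plus a heteroatom lone pair (2) give 6 π electrons. That satisfies 4n+2 with n=1, so ring B is aromatic (pyrrole).
Ring C is fully conjugated (every ring atom contributes a p orbital); 3 ring double bonds give 6 π electrons. Since 6 = 4n+2 (n=1), ring C is aromatic (benzene ring).
Ring D has one sp³ carbon, so it is not fully conjugated — not aromatic (cyclopentene ring).
Aromatic: A, B, C. Total: 3.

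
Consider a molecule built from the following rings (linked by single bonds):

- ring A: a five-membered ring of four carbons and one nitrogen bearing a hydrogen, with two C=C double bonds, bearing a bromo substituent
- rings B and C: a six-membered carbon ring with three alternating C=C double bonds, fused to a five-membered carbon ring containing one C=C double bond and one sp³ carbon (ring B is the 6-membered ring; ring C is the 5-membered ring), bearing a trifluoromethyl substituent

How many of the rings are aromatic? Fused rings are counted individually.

Ring A is planar and fully conjugated; 2 ring double bonds (4 π electrons) plus a heteroatom lone pair (2) give 6 π electrons. That satisfies 4n+2 with n=1, so ring A is aromatic (pyrrole).
Ring B is planar and fully conjugated; 3 ring double bonds give 6 π electrons. 6 = 4(1)+2, so ring B is aromatic (benzene ring).
Ring C has one sp³ carbon, so it is not fully conjugated — not aromatic (cyclopentene ring).
Aromatic: A, B. Total: 2.

2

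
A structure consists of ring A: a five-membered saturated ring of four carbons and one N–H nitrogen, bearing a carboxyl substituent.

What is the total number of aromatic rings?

Ring A has only sp³ atoms, so it is not fully conjugated — not aromatic (pyrrolidine).

0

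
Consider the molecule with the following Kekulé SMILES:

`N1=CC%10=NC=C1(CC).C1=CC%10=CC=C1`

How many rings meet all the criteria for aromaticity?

2

The SMILES encodes a six-membered ring with nitrogens at positions 1 and 4 and three alternating double bonds; a six-membered carbon ring with three alternating C=C double bonds.
The 6-membered ring with two nitrogens (1,4) is fully conjugated (every ring atom contributes a p orbital); 3 ring double bonds give 6 π electrons. That satisfies 4n+2 with n=1, so it is aromatic (pyrazine).
The 6-membered ring is planar and fully conjugated; 3 ring double bonds give 6 π electrons. Since 6 = 4n+2 (n=1), it is aromatic (benzene).
2 of the 2 rings are aromatic. Total: 2.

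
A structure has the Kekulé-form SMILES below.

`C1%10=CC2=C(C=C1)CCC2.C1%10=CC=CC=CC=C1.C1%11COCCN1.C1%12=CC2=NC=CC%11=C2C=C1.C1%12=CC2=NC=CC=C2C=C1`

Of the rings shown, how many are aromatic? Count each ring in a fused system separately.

The SMILES encodes a six-membered carbon ring with three alternating C=C double bonds, fused to a saturated five-membered carbon ring; an eight-membered carbon ring with four alternating C=C double bonds; a six-membered saturated ring with an oxygen and an N–H nitrogen at positions 1 and 4; two fused six-membered rings, each with three alternating double bonds; one ring is all carbon and the other has one ring nitrogen; two fused six-membered rings, each with three alternating double bonds; one ring is all carbon and the other has one ring nitrogen.
The 6-membered ring is fully conjugated (every ring atom contributes a p orbital); 3 ring double bonds give 6 π electrons. That satisfies 4n+2 with n=1, so it is aromatic (benzene ring).
The 5-membered ring has three sp³ carbons, so it is not fully conjugated — not aromatic (cyclopentane ring).
The 8-membered ring has only sp² ring atoms; a planar conformation would have a fully conjugated π system of 8 electrons. But 8 = 4(2), which is 4n not 4n+2, so it is not aromatic (cyclooctatetraene) — cyclooctatetraene distorts into a non-planar tub to avoid antiaromaticity.
The 6-membered ring with one oxygen and one N–H (1,4) has only sp³ atoms, so it is not fully conjugated — not aromatic (morpholine).
The fused 6/6-membered bicyclic (with one nitrogen) is a single π system with 10 sp² atoms and 10 π electrons from ring double bonds. 10 = 4(2)+2, so the system is aromatic and both rings count as aromatic (quinoline).
The fused 6/6-membered bicyclic (with one nitrogen) is a single π system with 10 sp² atoms and 10 π electrons from ring double bonds. 10 = 4(2)+2, so the system is aromatic and both rings count as aromatic (quinoline).
5 of the 8 rings are aromatic. Total: 5.

5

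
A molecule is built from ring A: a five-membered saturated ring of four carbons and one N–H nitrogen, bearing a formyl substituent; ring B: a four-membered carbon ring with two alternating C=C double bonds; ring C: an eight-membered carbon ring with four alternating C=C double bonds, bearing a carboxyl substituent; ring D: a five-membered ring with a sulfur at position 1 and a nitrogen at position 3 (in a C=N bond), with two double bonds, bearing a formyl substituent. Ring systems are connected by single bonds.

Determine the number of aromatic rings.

1

Ring A has only sp³ atoms, so it is not fully conjugated — not aromatic (pyrrolidine).
Ring B has only sp² ring atoms; a planar conformation would have a fully conjugated π system of 4 electrons. But 4 = 4(1), which is 4n not 4n+2, so ring B is not aromatic (cyclobutadiene) — cyclobutadiene is antiaromatic and distorts to a rectangle.
Ring C has only sp² ring atoms; a planar conformation would have a fully conjugated π system of 8 electrons. But 8 = 4(2), which is 4n not 4n+2, so ring C is not aromatic (cyclooctatetraene) — cyclooctatetraene distorts into a non-planar tub to avoid antiaromaticity.
Ring D is planar and fully conjugated; 2 ring double bonds (4 π electrons) plus a heteroatom lone pair (2) give 6 π electrons. Since 6 = 4n+2 (n=1), ring D is aromatic (thiazole).
Aromatic: D. Total: 1.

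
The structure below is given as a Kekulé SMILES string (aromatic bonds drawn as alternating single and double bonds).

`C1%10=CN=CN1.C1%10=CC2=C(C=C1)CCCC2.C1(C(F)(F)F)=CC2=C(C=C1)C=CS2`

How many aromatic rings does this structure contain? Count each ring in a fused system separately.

The SMILES encodes a five-membered ring with nitrogens at positions 1 and 3 (one bearing H, one in a C=N bond) and two double bonds; a six-membered carbon ring with three alternating C=C double bonds, fused to a saturated six-membered carbon ring; a six-membered carbon ring with three alternating C=C double bonds, fused to a five-membered ring containing one sulfur and two C=C double bonds.
The 5-membered ring with two nitrogens (one N–H, one =N–) is fully conjugated (every ring atom contributes a p orbital); 2 ring double bonds (4 π electrons) plus a heteroatom lone pair (2) give 6 π electrons. 6 = 4(1)+2, so it is aromatic (imidazole).
The 6-membered ring is fully conjugated (every ring atom contributes a p orbital); 3 ring double bonds give 6 π electrons. Since 6 = 4n+2 (n=1), it is aromatic (benzene ring).
The second 6-membered ring has four sp³ carbons, so it is not fully conjugated — not aromatic (cyclohexane ring).
The fused 6/5-membered bicyclic (with one sulfur) is a single π system with 9 sp² atoms and 10 π electrons from ring double bonds plus a heteroatom lone pair. 10 = 4(2)+2, so the system is aromatic and both rings count as aromatic (benzothiophene).
4 of the 5 rings are aromatic. Total: 4.

4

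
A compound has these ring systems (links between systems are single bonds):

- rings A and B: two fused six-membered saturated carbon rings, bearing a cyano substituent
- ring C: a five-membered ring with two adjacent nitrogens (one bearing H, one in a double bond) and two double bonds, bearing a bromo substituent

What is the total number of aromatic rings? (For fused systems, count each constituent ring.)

1

Ring A has only sp³ atoms, so it is not fully conjugated — not aromatic (cyclohexane ring).
Ring B has only sp³ atoms, so it is not fully conjugated — not aromatic (cyclohexane ring).
Ring C is planar and fully conjugated; 2 ring double bonds (4 π electrons) plus a heteroatom lone pair (2) give 6 π electrons. 6 = 4(1)+2, so ring C is aromatic (pyrazole).
Aromatic: C. Total: 1.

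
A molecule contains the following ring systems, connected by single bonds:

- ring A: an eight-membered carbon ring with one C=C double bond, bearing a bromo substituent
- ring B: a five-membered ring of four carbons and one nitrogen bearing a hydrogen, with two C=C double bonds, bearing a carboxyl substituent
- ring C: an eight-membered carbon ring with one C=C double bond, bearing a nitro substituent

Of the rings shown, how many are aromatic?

1

Ring A has six sp³ carbons, so it is not fully conjugated — not aromatic (cyclooctene).
Ring B has a continuous p-orbital overlap around the ring; 2 ring double bonds (4 π electrons) plus a heteroatom lone pair (2) give 6 π electrons. That satisfies 4n+2 with n=1, so ring B is aromatic (pyrrole).
Ring C has six sp³ carbons, so it is not fully conjugated — not aromatic (cyclooctene).
Aromatic: B. Total: 1.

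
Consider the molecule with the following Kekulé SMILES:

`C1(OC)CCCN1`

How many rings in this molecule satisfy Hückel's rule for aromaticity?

0

The SMILES encodes a five-membered saturated ring of four carbons and one N–H nitrogen.
The 5-membered ring with one N–H has only sp³ atoms, so it is not fully conjugated — not aromatic (pyrrolidine).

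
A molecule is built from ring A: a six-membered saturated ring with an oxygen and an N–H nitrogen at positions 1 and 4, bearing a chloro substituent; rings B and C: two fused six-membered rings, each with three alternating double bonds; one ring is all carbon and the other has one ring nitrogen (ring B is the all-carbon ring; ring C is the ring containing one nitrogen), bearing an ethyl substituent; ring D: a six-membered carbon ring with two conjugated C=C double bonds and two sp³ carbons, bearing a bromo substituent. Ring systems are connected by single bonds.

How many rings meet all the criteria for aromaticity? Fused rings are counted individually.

Ring A has only sp³ atoms, so it is not fully conjugated — not aromatic (morpholine).
Rings B and C form a fused bicyclic system (with one nitrogen) with 10 sp² atoms and 10 π electrons from ring double bonds. 10 = 4(2)+2, so the system is aromatic and both rings count as aromatic (quinoline).
Ring D has two sp³ carbons, so it is not fully conjugated — not aromatic (1,3-cyclohexadiene).
Aromatic: B, C. Total: 2.

2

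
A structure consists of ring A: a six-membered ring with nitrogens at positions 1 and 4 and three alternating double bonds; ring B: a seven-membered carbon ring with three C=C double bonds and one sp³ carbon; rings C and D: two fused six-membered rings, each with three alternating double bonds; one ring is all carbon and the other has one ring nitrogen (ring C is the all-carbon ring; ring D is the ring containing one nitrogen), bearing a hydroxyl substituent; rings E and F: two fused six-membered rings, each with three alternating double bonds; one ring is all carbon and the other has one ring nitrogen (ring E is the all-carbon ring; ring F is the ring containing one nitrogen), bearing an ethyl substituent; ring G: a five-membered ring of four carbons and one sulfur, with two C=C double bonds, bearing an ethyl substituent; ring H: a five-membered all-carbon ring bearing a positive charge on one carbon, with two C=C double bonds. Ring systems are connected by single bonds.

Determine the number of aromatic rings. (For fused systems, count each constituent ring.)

Ring A is fully conjugated (every ring atom contributes a p orbital); 3 ring double bonds give 6 π electrons. 6 = 4(1)+2, so ring A is aromatic (pyrazine).
Ring B has one sp³ carbon, so it is not fully conjugated — not aromatic (cycloheptatriene).
Rings C and D form a fused bicyclic system (with one nitrogen) with 10 sp² atoms and 10 π electrons from ring double bonds. 10 = 4(2)+2, so the system is aromatic and both rings count as aromatic (quinoline).
Rings E and F form a fused bicyclic system (with one nitrogen) with 10 sp² atoms and 10 π electrons from ring double bonds. 10 = 4(2)+2, so the system is aromatic and both rings count as aromatic (quinoline).
Ring G is fully conjugated (every ring atom contributes a p orbital); 2 ring double bonds (4 π electrons) plus a heteroatom lone pair (2) give 6 π electrons. 6 = 4(1)+2, so ring G is aromatic (thiophene).
Ring H has only sp² ring atoms; a planar conformation would have a fully conjugated π system of 4 electrons. But 4 = 4(1), which is 4n not 4n+2, so ring H is not aromatic (cyclopentadienyl cation).
Aromatic: A, C, D, E, F, G. Total: 6.

6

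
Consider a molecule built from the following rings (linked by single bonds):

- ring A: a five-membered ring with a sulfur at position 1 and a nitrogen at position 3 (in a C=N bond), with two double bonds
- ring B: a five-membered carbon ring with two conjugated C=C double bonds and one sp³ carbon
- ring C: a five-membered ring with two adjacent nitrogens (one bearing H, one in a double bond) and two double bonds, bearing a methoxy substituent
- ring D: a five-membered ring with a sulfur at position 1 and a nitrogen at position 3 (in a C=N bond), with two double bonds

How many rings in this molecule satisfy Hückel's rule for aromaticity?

3

Ring A is fully conjugated (every ring atom contributes a p orbital); 2 ring double bonds (4 π electrons) plus a heteroatom lone pair (2) give 6 π electrons. That satisfies 4n+2 with n=1, so ring A is aromatic (thiazole).
Ring B has one sp³ carbon, so it is not fully conjugated — not aromatic (cyclopentadiene).
Ring C has a continuous p-orbital overlap around the ring; 2 ring double bonds (4 π electrons) plus a heteroatom lone pair (2) give 6 π electrons. Since 6 = 4n+2 (n=1), ring C is aromatic (pyrazole).
Ring D has a continuous p-orbital overlap around the ring; 2 ring double bonds (4 π electrons) plus a heteroatom lone pair (2) give 6 π electrons. 6 = 4(1)+2, so ring D is aromatic (thiazole).
Aromatic: A, C, D. Total: 3.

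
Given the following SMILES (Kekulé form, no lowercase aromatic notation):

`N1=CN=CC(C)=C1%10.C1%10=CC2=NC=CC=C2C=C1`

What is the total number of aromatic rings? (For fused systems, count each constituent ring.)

3

The SMILES encodes a six-membered ring with nitrogens at positions 1 and 3 and three alternating double bonds; two fused six-membered rings, each with three alternating double bonds; one ring is all carbon and the other has one ring nitrogen.
The 6-membered ring with two nitrogens (1,3) is fully conjugated (every ring atom contributes a p orbital); 3 ring double bonds give 6 π electrons. 6 = 4(1)+2, so it is aromatic (pyrimidine).
The fused 6/6-membered bicyclic (with one nitrogen) is a single π system with 10 sp² atoms and 10 π electrons from ring double bonds. 10 = 4(2)+2, so the system is aromatic and both rings count as aromatic (quinoline).
3 of the 3 rings are aromatic. Total: 3.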